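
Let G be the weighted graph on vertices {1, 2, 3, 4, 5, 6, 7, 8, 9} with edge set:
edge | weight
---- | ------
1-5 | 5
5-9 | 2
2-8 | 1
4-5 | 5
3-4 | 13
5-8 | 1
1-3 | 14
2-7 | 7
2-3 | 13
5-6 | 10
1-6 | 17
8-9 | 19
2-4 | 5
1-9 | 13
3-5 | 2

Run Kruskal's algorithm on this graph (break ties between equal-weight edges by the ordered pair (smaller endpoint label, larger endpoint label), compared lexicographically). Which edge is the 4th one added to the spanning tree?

Sort edges by weight, then run Kruskal:
2-8 (1): add — endpoints in different components.
5-8 (1): add — endpoints in different components.
3-5 (2): add — endpoints in different components.
5-9 (2): add — endpoints in different components.
1-5 (5): add — endpoints in different components.
2-4 (5): add — endpoints in different components.
4-5 (5): skip — 4 and 5 already connected.
2-7 (7): add — endpoints in different components.
5-6 (10): add — endpoints in different components.
The 4th edge added is 5-9.

5-9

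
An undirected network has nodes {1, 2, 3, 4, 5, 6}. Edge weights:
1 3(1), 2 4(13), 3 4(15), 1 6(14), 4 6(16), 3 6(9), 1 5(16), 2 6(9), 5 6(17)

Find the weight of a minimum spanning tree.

48

Kruskal's algorithm — process edges by increasing weight (ties by edge label):
1 3 (1): add. Components now {1,3} {2} {4} {5} {6}
2 6 (9): add. Components now {1,3} {2,6} {4} {5}
3 6 (9): add. Components now {1,2,3,6} {4} {5}
2 4 (13): add. Components now {1,2,3,4,6} {5}
1 6 (14): skip — 1 and 6 already connected.
3 4 (15): skip — 3 and 4 already connected.
1 5 (16): add. Components now {1,2,3,4,5,6}
MST edges: 1 3, 2 6, 3 6, 2 4, 1 5; total weight 1+9+9+13+16 = 48.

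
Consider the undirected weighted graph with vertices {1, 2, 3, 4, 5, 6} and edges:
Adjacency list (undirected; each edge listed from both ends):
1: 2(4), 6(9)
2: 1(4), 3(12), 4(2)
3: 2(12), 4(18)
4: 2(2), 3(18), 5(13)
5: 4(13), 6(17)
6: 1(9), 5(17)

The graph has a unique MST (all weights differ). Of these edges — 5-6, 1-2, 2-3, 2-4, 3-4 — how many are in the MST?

Kruskal's algorithm — process edges by increasing weight (ties by edge label):
2-4 (2): add — endpoints in different components.
1-2 (4): add — endpoints in different components.
1-6 (9): add — endpoints in different components.
2-3 (12): add — endpoints in different components.
4-5 (13): add — endpoints in different components.
MST edge set: {2-4, 1-2, 1-6, 2-3, 4-5}.
Of the listed edges, {1-2, 2-3, 2-4} are in the MST → 3.

3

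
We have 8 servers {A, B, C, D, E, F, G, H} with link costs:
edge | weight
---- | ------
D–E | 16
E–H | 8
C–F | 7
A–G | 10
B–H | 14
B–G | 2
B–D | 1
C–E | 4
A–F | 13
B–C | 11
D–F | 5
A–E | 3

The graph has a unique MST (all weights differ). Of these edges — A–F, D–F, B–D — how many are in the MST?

Kruskal's algorithm — process edges by increasing weight (ties by edge label):
B–D (1): add — endpoints in different components.
B–G (2): add — endpoints in different components.
A–E (3): add — endpoints in different components.
C–E (4): add — endpoints in different components.
D–F (5): add — endpoints in different components.
C–F (7): add — endpoints in different components.
E–H (8): add — endpoints in different components.
MST edge set: {B–D, B–G, A–E, C–E, D–F, C–F, E–H}.
Of the listed edges, {D–F, B–D} are in the MST → 2.

2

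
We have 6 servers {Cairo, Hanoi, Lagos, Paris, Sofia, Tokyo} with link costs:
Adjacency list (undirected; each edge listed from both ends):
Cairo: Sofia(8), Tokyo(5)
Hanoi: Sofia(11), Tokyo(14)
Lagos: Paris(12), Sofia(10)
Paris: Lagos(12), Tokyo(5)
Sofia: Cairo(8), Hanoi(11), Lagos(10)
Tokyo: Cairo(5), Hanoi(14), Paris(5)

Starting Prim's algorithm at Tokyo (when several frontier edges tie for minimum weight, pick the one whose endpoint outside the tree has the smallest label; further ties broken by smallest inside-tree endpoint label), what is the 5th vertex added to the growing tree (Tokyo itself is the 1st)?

Prim, starting at Tokyo.
Step 1: frontier [Cairo–Tokyo 5, Paris–Tokyo 5, Hanoi–Tokyo 14] → take Cairo–Tokyo (5); add Cairo.
Step 2: frontier [Cairo–Sofia 8, Paris–Tokyo 5, Hanoi–Tokyo 14] → take Paris–Tokyo (5); add Paris.
Step 3: frontier [Cairo–Sofia 8, Lagos–Paris 12, Hanoi–Tokyo 14] → take Cairo–Sofia (8); add Sofia.
Step 4: frontier [Lagos–Paris 12, Lagos–Sofia 10, Hanoi–Sofia 11, Hanoi–Tokyo 14] → take Lagos–Sofia (10); add Lagos.
Step 5: frontier [Hanoi–Sofia 11, Hanoi–Tokyo 14] → take Hanoi–Sofia (11); add Hanoi.
Vertex order: Tokyo, Cairo, Paris, Sofia, Lagos, Hanoi. The 5th vertex is Lagos.

Lagos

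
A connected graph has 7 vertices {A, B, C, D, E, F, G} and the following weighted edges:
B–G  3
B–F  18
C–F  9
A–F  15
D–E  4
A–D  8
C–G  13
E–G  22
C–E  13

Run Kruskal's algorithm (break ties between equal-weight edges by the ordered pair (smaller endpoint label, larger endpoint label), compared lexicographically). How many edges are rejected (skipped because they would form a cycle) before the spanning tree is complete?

Kruskal's algorithm — process edges by increasing weight (ties by edge label):
B–G (3): add — endpoints in different components.
D–E (4): add — endpoints in different components.
A–D (8): add — endpoints in different components.
C–F (9): add — endpoints in different components.
C–E (13): add — endpoints in different components.
C–G (13): add — endpoints in different components.
Edges rejected before the tree was complete: 0.

0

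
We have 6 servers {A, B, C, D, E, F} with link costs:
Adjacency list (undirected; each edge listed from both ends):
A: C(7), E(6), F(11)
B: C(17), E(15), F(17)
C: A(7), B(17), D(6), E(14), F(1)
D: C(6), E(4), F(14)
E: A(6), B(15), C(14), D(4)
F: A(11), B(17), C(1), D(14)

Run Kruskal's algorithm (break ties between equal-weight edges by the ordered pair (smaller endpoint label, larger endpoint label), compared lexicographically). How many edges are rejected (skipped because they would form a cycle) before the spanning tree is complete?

4

Kruskal's algorithm — process edges by increasing weight (ties by edge label):
C F (1): add. Components now {A} {B} {C,F} {D} {E}
D E (4): add. Components now {A} {B} {C,F} {D,E}
A E (6): add. Components now {A,D,E} {B} {C,F}
C D (6): add. Components now {A,C,D,E,F} {B}
A C (7): skip — A and C already connected.
A F (11): skip — A and F already connected.
C E (14): skip — C and E already connected.
D F (14): skip — D and F already connected.
B E (15): add. Components now {A,B,C,D,E,F}
Edges rejected before the tree was complete: 4.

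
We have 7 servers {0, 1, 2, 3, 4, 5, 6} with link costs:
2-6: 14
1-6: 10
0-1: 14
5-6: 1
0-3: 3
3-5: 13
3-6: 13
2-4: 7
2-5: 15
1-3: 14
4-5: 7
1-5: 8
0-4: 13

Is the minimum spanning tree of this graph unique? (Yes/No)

Kruskal's algorithm — process edges by increasing weight (ties by edge label):
5-6 (1): add — endpoints in different components.
0-3 (3): add — endpoints in different components.
2-4 (7): add — endpoints in different components.
4-5 (7): add — endpoints in different components.
1-5 (8): add — endpoints in different components.
1-6 (10): skip — 1 and 6 already connected.
0-4 (13): add — endpoints in different components.
Non-tree edge 3-6 has weight 13, equal to the heaviest edge on its tree cycle — swapping gives another MST of the same weight. Not unique.

No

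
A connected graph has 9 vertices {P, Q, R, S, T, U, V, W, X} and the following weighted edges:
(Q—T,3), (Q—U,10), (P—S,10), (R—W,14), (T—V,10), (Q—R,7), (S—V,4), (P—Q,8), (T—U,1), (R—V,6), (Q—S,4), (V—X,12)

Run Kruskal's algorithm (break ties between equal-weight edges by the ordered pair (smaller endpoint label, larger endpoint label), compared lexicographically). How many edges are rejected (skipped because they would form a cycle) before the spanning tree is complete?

4

Sort edges by weight, then run Kruskal:
T—U (1): add — endpoints in different components.
Q—T (3): add — endpoints in different components.
Q—S (4): add — endpoints in different components.
S—V (4): add — endpoints in different components.
R—V (6): add — endpoints in different components.
Q—R (7): skip — R and Q already connected.
P—Q (8): add — endpoints in different components.
P—S (10): skip — P and S already connected.
Q—U (10): skip — Q and U already connected.
T—V (10): skip — V and T already connected.
V—X (12): add — endpoints in different components.
R—W (14): add — endpoints in different components.
Edges rejected before the tree was complete: 4.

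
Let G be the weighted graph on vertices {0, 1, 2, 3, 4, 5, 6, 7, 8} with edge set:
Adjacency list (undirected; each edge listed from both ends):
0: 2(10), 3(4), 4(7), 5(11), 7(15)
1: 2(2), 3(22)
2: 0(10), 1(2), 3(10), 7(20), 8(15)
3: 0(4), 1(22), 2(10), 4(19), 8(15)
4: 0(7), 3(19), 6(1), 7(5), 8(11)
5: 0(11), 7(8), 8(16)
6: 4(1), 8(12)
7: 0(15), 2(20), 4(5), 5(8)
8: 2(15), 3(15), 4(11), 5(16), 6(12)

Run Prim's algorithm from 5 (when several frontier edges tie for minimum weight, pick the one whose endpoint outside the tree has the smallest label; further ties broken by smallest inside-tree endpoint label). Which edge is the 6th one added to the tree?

Grow the tree from 5 using Prim:
Step 1: cheapest edge leaving the tree is 5 7 (8); add 7.
Step 2: cheapest edge leaving the tree is 4 7 (5); add 4.
Step 3: cheapest edge leaving the tree is 4 6 (1); add 6.
Step 4: cheapest edge leaving the tree is 0 4 (7); add 0.
Step 5: cheapest edge leaving the tree is 0 3 (4); add 3.
Step 6: cheapest edge leaving the tree is 0 2 (10); add 2.
Step 7: cheapest edge leaving the tree is 1 2 (2); add 1.
Step 8: cheapest edge leaving the tree is 4 8 (11); add 8.
The 6th edge added is 0 2.

0-2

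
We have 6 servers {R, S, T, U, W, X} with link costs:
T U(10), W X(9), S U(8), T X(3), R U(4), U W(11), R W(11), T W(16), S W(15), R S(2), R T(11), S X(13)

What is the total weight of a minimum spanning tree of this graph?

28

Kruskal's algorithm — process edges by increasing weight (ties by edge label):
R S (2): add — endpoints in different components.
T X (3): add — endpoints in different components.
R U (4): add — endpoints in different components.
S U (8): skip — U and S already connected.
W X (9): add — endpoints in different components.
T U (10): add — endpoints in different components.
MST edges: R S, T X, R U, W X, T U; total weight 2+3+4+9+10 = 28.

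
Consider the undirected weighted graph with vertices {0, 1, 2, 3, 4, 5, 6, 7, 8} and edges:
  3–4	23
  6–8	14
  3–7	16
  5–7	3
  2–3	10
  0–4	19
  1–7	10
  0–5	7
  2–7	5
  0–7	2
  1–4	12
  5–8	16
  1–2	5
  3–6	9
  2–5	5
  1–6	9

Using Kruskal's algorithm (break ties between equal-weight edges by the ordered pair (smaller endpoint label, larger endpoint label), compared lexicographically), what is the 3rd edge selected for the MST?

1-2

Kruskal: consider edges lightest-first.
0–7 (2): add — endpoints in different components.
5–7 (3): add — endpoints in different components.
1–2 (5): add — endpoints in different components.
2–5 (5): add — endpoints in different components.
2–7 (5): skip — 2 and 7 already connected.
0–5 (7): skip — 0 and 5 already connected.
1–6 (9): add — endpoints in different components.
3–6 (9): add — endpoints in different components.
1–7 (10): skip — 1 and 7 already connected.
2–3 (10): skip — 2 and 3 already connected.
1–4 (12): add — endpoints in different components.
6–8 (14): add — endpoints in different components.
The 3rd edge added is 1–2.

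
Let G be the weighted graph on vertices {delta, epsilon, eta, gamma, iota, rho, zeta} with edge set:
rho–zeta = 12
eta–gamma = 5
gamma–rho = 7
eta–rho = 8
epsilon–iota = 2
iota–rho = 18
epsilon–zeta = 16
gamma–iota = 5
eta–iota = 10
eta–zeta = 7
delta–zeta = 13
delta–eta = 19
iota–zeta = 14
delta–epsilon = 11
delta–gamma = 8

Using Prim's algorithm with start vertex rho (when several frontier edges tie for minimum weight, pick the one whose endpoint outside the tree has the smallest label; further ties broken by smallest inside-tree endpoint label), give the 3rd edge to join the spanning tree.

Prim's algorithm from rho:
Step 1: cheapest edge leaving the tree is gamma–rho (7); add gamma.
Step 2: cheapest edge leaving the tree is eta–gamma (5); add eta.
Step 3: cheapest edge leaving the tree is gamma–iota (5); add iota.
Step 4: cheapest edge leaving the tree is epsilon–iota (2); add epsilon.
Step 5: cheapest edge leaving the tree is eta–zeta (7); add zeta.
Step 6: cheapest edge leaving the tree is delta–gamma (8); add delta.
The 3rd edge added is gamma–iota.

gamma-iota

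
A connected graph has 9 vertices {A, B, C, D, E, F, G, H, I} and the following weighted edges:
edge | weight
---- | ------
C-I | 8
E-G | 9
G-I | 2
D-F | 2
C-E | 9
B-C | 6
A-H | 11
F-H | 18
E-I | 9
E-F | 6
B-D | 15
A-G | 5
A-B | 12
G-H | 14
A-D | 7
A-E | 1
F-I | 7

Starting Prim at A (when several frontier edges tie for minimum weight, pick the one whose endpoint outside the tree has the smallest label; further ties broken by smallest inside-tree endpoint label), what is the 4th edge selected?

Prim's algorithm from A:
Step 1: cheapest edge leaving the tree is A-E (1); add E.
Step 2: cheapest edge leaving the tree is A-G (5); add G.
Step 3: cheapest edge leaving the tree is G-I (2); add I.
Step 4: cheapest edge leaving the tree is E-F (6); add F.
Step 5: cheapest edge leaving the tree is D-F (2); add D.
Step 6: cheapest edge leaving the tree is C-I (8); add C.
Step 7: cheapest edge leaving the tree is B-C (6); add B.
Step 8: cheapest edge leaving the tree is A-H (11); add H.
The 4th edge added is E-F.

E-F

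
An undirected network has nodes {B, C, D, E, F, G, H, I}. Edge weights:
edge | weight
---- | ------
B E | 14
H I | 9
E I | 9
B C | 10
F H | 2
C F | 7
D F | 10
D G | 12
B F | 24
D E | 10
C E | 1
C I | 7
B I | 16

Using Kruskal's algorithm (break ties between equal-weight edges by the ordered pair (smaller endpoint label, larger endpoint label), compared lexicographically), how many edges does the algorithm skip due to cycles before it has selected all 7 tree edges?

Kruskal's algorithm — process edges by increasing weight (ties by edge label):
C E (1): add — endpoints in different components.
F H (2): add — endpoints in different components.
C F (7): add — endpoints in different components.
C I (7): add — endpoints in different components.
E I (9): skip — E and I already connected.
H I (9): skip — H and I already connected.
B C (10): add — endpoints in different components.
D E (10): add — endpoints in different components.
D F (10): skip — D and F already connected.
D G (12): add — endpoints in different components.
Edges rejected before the tree was complete: 3.

3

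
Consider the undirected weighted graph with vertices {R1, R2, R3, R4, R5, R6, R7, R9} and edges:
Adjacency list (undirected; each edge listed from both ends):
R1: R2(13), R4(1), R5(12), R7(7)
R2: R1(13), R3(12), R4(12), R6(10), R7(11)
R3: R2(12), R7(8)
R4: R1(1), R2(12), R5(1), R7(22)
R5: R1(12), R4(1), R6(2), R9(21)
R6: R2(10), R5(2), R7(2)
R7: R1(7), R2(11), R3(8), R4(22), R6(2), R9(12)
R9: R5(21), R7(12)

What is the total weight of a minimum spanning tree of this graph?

Kruskal: consider edges lightest-first.
R1-R4 (1): add — endpoints in different components.
R4-R5 (1): add — endpoints in different components.
R5-R6 (2): add — endpoints in different components.
R6-R7 (2): add — endpoints in different components.
R1-R7 (7): skip — R7 and R1 already connected.
R3-R7 (8): add — endpoints in different components.
R2-R6 (10): add — endpoints in different components.
R2-R7 (11): skip — R7 and R2 already connected.
R1-R5 (12): skip — R5 and R1 already connected.
R2-R3 (12): skip — R2 and R3 already connected.
R2-R4 (12): skip — R4 and R2 already connected.
R7-R9 (12): add — endpoints in different components.
MST edges: R1-R4, R4-R5, R5-R6, R6-R7, R3-R7, R2-R6, R7-R9; total weight 1+1+2+2+8+10+12 = 36.

36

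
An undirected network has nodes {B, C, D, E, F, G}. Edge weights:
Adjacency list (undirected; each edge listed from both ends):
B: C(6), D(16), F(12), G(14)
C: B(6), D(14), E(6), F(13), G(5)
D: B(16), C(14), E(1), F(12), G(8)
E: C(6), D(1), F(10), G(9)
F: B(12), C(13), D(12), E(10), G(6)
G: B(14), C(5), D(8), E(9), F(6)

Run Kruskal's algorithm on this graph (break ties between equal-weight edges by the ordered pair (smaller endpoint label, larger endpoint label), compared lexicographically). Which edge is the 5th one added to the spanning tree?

F-G

Kruskal: consider edges lightest-first.
D-E (1): add — endpoints in different components.
C-G (5): add — endpoints in different components.
B-C (6): add — endpoints in different components.
C-E (6): add — endpoints in different components.
F-G (6): add — endpoints in different components.
The 5th edge added is F-G.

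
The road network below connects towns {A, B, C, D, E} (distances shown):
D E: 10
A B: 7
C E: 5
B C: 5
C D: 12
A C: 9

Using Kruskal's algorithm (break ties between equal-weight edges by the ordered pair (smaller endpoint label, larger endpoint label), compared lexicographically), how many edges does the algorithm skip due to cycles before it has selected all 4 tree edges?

Kruskal's algorithm — process edges by increasing weight (ties by edge label):
B C (5): add — endpoints in different components.
C E (5): add — endpoints in different components.
A B (7): add — endpoints in different components.
A C (9): skip — A and C already connected.
D E (10): add — endpoints in different components.
Edges rejected before the tree was complete: 1.

1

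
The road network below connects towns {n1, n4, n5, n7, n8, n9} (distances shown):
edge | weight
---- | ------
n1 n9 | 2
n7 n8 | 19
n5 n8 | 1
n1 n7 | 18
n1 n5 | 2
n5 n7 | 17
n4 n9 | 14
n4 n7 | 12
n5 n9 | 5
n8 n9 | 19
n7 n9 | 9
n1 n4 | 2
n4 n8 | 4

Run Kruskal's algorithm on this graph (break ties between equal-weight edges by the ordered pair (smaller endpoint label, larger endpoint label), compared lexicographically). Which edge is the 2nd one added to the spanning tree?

Sort edges by weight, then run Kruskal:
n5 n8 (1): add — endpoints in different components.
n1 n4 (2): add — endpoints in different components.
n1 n5 (2): add — endpoints in different components.
n1 n9 (2): add — endpoints in different components.
n4 n8 (4): skip — n8 and n4 already connected.
n5 n9 (5): skip — n9 and n5 already connected.
n7 n9 (9): add — endpoints in different components.
The 2nd edge added is n1 n4.

n1-n4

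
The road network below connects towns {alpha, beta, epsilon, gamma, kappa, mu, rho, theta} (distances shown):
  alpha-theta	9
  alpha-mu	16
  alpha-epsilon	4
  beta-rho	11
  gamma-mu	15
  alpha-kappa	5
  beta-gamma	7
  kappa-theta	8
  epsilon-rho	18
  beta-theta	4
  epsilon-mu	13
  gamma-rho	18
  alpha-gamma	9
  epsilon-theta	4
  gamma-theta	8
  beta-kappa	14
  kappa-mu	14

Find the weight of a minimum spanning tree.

48

Kruskal: consider edges lightest-first.
alpha-epsilon (4): add — endpoints in different components.
beta-theta (4): add — endpoints in different components.
epsilon-theta (4): add — endpoints in different components.
alpha-kappa (5): add — endpoints in different components.
beta-gamma (7): add — endpoints in different components.
gamma-theta (8): skip — theta and gamma already connected.
kappa-theta (8): skip — theta and kappa already connected.
alpha-gamma (9): skip — gamma and alpha already connected.
alpha-theta (9): skip — theta and alpha already connected.
beta-rho (11): add — endpoints in different components.
epsilon-mu (13): add — endpoints in different components.
MST edges: alpha-epsilon, beta-theta, epsilon-theta, alpha-kappa, beta-gamma, beta-rho, epsilon-mu; total weight 4+4+4+5+7+11+13 = 48.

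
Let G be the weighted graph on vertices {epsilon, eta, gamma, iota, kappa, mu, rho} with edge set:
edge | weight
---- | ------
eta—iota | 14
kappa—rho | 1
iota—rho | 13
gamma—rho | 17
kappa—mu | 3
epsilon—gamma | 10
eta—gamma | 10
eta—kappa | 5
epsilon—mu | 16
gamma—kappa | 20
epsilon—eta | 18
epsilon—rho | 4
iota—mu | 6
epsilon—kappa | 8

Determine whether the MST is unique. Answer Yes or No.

Sort edges by weight, then run Kruskal:
kappa—rho (1): add — endpoints in different components.
kappa—mu (3): add — endpoints in different components.
epsilon—rho (4): add — endpoints in different components.
eta—kappa (5): add — endpoints in different components.
iota—mu (6): add — endpoints in different components.
epsilon—kappa (8): skip — epsilon and kappa already connected.
epsilon—gamma (10): add — endpoints in different components.
Non-tree edge eta—gamma has weight 10, equal to the heaviest edge on its tree cycle — swapping gives another MST of the same weight. Not unique.

No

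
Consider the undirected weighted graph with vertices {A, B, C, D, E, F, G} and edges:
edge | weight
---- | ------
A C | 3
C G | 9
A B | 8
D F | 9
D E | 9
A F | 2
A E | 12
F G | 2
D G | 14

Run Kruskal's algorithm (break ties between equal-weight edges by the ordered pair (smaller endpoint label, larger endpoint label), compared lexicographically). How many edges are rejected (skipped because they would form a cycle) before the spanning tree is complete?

Kruskal: consider edges lightest-first.
A F (2): add — endpoints in different components.
F G (2): add — endpoints in different components.
A C (3): add — endpoints in different components.
A B (8): add — endpoints in different components.
C G (9): skip — C and G already connected.
D E (9): add — endpoints in different components.
D F (9): add — endpoints in different components.
Edges rejected before the tree was complete: 1.

1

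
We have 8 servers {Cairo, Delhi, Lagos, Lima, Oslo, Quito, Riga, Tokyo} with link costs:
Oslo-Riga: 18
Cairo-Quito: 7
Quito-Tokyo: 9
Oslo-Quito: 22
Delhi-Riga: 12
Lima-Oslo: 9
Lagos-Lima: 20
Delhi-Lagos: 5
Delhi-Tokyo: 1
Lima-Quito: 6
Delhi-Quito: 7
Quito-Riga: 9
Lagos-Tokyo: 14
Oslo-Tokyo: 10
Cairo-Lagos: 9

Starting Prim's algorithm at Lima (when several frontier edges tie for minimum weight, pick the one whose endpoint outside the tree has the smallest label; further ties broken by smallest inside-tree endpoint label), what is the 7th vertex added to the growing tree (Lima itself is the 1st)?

Oslo

Prim's algorithm from Lima:
Step 1: cheapest edge leaving the tree is Lima-Quito (6); add Quito.
Step 2: cheapest edge leaving the tree is Cairo-Quito (7); add Cairo.
Step 3: cheapest edge leaving the tree is Delhi-Quito (7); add Delhi.
Step 4: cheapest edge leaving the tree is Delhi-Tokyo (1); add Tokyo.
Step 5: cheapest edge leaving the tree is Delhi-Lagos (5); add Lagos.
Step 6: cheapest edge leaving the tree is Lima-Oslo (9); add Oslo.
Step 7: cheapest edge leaving the tree is Quito-Riga (9); add Riga.
Vertex order: Lima, Quito, Cairo, Delhi, Tokyo, Lagos, Oslo, Riga. The 7th vertex is Oslo.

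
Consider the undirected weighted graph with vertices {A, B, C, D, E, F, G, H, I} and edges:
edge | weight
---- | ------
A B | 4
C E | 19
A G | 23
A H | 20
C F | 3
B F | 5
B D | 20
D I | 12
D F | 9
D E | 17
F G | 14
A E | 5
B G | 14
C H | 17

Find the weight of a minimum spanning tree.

69

Kruskal's algorithm — process edges by increasing weight (ties by edge label):
C F (3): add — endpoints in different components.
A B (4): add — endpoints in different components.
A E (5): add — endpoints in different components.
B F (5): add — endpoints in different components.
D F (9): add — endpoints in different components.
D I (12): add — endpoints in different components.
B G (14): add — endpoints in different components.
F G (14): skip — F and G already connected.
C H (17): add — endpoints in different components.
MST edges: C F, A B, A E, B F, D F, D I, B G, C H; total weight 3+4+5+5+9+12+14+17 = 69.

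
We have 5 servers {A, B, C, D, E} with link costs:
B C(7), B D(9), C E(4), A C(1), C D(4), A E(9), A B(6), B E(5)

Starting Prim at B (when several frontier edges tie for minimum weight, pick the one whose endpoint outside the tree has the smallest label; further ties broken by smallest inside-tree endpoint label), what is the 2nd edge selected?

Prim, starting at B.
Step 1: cheapest edge leaving the tree is B E (5); add E.
Step 2: cheapest edge leaving the tree is C E (4); add C.
Step 3: cheapest edge leaving the tree is A C (1); add A.
Step 4: cheapest edge leaving the tree is C D (4); add D.
The 2nd edge added is C E.

C-E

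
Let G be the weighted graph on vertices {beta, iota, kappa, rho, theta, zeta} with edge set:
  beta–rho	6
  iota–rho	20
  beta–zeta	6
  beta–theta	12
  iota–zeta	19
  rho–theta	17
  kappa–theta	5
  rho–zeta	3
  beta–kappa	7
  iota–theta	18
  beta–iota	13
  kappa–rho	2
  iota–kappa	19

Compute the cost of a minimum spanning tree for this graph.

Grow the tree from theta using Prim:
Step 1: cheapest edge leaving the tree is kappa–theta (5); add kappa.
Step 2: cheapest edge leaving the tree is kappa–rho (2); add rho.
Step 3: cheapest edge leaving the tree is rho–zeta (3); add zeta.
Step 4: cheapest edge leaving the tree is beta–rho (6); add beta.
Step 5: cheapest edge leaving the tree is beta–iota (13); add iota.
MST edges: kappa–theta, kappa–rho, rho–zeta, beta–rho, beta–iota; total weight 5+2+3+6+13 = 29.

29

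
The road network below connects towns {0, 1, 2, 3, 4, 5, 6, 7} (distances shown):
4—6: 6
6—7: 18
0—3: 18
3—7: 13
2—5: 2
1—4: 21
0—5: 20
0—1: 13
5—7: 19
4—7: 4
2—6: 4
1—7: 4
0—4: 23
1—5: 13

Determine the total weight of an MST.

46

Prim's algorithm from 4:
Step 1: cheapest edge leaving the tree is 4—7 (4); add 7.
Step 2: cheapest edge leaving the tree is 1—7 (4); add 1.
Step 3: cheapest edge leaving the tree is 4—6 (6); add 6.
Step 4: cheapest edge leaving the tree is 2—6 (4); add 2.
Step 5: cheapest edge leaving the tree is 2—5 (2); add 5.
Step 6: cheapest edge leaving the tree is 0—1 (13); add 0.
Step 7: cheapest edge leaving the tree is 3—7 (13); add 3.
MST edges: 4—7, 1—7, 4—6, 2—6, 2—5, 0—1, 3—7; total weight 4+4+6+4+2+13+13 = 46.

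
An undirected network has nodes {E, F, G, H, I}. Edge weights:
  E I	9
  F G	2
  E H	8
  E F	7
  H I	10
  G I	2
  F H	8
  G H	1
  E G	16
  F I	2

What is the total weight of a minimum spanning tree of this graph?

12

Kruskal's algorithm — process edges by increasing weight (ties by edge label):
G H (1): add. Components now {E} {F} {G,H} {I}
F G (2): add. Components now {E} {F,G,H} {I}
F I (2): add. Components now {E} {F,G,H,I}
G I (2): skip — G and I already connected.
E F (7): add. Components now {E,F,G,H,I}
MST edges: G H, F G, F I, E F; total weight 1+2+2+7 = 12.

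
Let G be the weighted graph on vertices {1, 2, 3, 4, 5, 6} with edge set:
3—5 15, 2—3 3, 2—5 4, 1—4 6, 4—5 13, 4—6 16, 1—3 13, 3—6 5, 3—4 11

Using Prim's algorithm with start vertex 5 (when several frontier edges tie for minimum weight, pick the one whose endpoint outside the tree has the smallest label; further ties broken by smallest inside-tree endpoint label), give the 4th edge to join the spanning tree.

3-4

Prim's algorithm from 5:
Step 1: cheapest edge leaving the tree is 2—5 (4); add 2.
Step 2: cheapest edge leaving the tree is 2—3 (3); add 3.
Step 3: cheapest edge leaving the tree is 3—6 (5); add 6.
Step 4: cheapest edge leaving the tree is 3—4 (11); add 4.
Step 5: cheapest edge leaving the tree is 1—4 (6); add 1.
The 4th edge added is 3—4.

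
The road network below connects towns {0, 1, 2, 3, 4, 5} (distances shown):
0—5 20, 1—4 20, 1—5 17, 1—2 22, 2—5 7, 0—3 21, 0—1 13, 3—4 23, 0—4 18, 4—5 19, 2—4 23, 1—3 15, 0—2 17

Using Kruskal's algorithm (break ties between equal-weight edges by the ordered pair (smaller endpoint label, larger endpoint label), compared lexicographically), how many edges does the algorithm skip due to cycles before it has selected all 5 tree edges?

1

Kruskal's algorithm — process edges by increasing weight (ties by edge label):
2—5 (7): add — endpoints in different components.
0—1 (13): add — endpoints in different components.
1—3 (15): add — endpoints in different components.
0—2 (17): add — endpoints in different components.
1—5 (17): skip — 1 and 5 already connected.
0—4 (18): add — endpoints in different components.
Edges rejected before the tree was complete: 1.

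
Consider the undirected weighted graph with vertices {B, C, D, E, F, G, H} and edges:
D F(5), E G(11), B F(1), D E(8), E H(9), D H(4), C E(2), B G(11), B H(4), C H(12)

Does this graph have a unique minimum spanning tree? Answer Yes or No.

No

Kruskal: consider edges lightest-first.
B F (1): add. Components now {B,F} {C} {D} {E} {G} {H}
C E (2): add. Components now {B,F} {C,E} {D} {G} {H}
B H (4): add. Components now {B,F,H} {C,E} {D} {G}
D H (4): add. Components now {B,D,F,H} {C,E} {G}
D F (5): skip — D and F already connected.
D E (8): add. Components now {B,C,D,E,F,H} {G}
E H (9): skip — E and H already connected.
B G (11): add. Components now {B,C,D,E,F,G,H}
Non-tree edge E G has weight 11, equal to the heaviest edge on its tree cycle — swapping gives another MST of the same weight. Not unique.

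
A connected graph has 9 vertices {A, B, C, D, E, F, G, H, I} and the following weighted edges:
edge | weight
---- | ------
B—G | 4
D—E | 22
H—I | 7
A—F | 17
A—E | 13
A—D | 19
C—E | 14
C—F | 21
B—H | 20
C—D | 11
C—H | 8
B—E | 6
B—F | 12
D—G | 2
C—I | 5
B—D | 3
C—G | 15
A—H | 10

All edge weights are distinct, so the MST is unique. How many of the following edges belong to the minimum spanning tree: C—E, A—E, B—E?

1

Kruskal's algorithm — process edges by increasing weight (ties by edge label):
D—G (2): add — endpoints in different components.
B—D (3): add — endpoints in different components.
B—G (4): skip — B and G already connected.
C—I (5): add — endpoints in different components.
B—E (6): add — endpoints in different components.
H—I (7): add — endpoints in different components.
C—H (8): skip — C and H already connected.
A—H (10): add — endpoints in different components.
C—D (11): add — endpoints in different components.
B—F (12): add — endpoints in different components.
MST edge set: {D—G, B—D, C—I, B—E, H—I, A—H, C—D, B—F}.
Of the listed edges, {B—E} are in the MST → 1.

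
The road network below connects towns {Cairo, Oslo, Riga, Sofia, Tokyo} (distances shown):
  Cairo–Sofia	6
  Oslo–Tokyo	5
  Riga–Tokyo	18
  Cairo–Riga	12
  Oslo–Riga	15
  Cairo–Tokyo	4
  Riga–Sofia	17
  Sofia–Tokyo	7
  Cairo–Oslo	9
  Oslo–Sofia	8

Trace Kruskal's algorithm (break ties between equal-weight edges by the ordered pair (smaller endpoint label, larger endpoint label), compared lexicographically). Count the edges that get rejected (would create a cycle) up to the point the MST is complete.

Kruskal's algorithm — process edges by increasing weight (ties by edge label):
Cairo–Tokyo (4): add — endpoints in different components.
Oslo–Tokyo (5): add — endpoints in different components.
Cairo–Sofia (6): add — endpoints in different components.
Sofia–Tokyo (7): skip — Tokyo and Sofia already connected.
Oslo–Sofia (8): skip — Oslo and Sofia already connected.
Cairo–Oslo (9): skip — Oslo and Cairo already connected.
Cairo–Riga (12): add — endpoints in different components.
Edges rejected before the tree was complete: 3.

3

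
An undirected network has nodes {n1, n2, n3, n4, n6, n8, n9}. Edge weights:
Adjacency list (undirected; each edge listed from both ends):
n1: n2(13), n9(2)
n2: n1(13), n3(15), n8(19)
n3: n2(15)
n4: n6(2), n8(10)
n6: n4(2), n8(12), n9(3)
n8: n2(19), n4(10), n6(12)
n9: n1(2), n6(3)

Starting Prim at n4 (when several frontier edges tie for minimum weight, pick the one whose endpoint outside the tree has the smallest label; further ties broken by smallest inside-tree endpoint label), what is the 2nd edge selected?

n6-n9

Prim's algorithm from n4:
Step 1: cheapest edge leaving the tree is n4-n6 (2); add n6.
Step 2: cheapest edge leaving the tree is n6-n9 (3); add n9.
Step 3: cheapest edge leaving the tree is n1-n9 (2); add n1.
Step 4: cheapest edge leaving the tree is n4-n8 (10); add n8.
Step 5: cheapest edge leaving the tree is n1-n2 (13); add n2.
Step 6: cheapest edge leaving the tree is n2-n3 (15); add n3.
The 2nd edge added is n6-n9.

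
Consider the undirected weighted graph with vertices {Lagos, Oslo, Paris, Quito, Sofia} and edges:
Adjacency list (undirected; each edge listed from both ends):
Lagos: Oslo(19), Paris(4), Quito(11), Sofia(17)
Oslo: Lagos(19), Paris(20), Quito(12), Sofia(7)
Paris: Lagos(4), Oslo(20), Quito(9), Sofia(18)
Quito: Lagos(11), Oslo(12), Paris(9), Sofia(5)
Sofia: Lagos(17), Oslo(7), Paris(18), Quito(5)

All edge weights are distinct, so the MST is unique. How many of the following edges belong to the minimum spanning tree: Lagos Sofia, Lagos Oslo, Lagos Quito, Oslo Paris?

0

Sort edges by weight, then run Kruskal:
Lagos Paris (4): add. Components now {Lagos,Paris} {Quito} {Sofia} {Oslo}
Quito Sofia (5): add. Components now {Lagos,Paris} {Quito,Sofia} {Oslo}
Oslo Sofia (7): add. Components now {Lagos,Paris} {Oslo,Quito,Sofia}
Paris Quito (9): add. Components now {Lagos,Oslo,Paris,Quito,Sofia}
MST edge set: {Lagos Paris, Quito Sofia, Oslo Sofia, Paris Quito}.
Of the listed edges, {} are in the MST → 0.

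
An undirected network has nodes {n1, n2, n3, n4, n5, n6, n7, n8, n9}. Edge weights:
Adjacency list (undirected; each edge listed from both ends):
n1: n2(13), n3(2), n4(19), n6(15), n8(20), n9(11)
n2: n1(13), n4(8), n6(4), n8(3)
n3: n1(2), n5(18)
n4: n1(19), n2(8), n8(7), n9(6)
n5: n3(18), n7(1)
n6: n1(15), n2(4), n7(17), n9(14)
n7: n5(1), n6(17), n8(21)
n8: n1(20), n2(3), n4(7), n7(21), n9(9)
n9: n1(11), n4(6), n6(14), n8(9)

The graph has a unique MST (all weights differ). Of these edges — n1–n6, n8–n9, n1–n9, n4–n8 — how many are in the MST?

2

Kruskal: consider edges lightest-first.
n5–n7 (1): add — endpoints in different components.
n1–n3 (2): add — endpoints in different components.
n2–n8 (3): add — endpoints in different components.
n2–n6 (4): add — endpoints in different components.
n4–n9 (6): add — endpoints in different components.
n4–n8 (7): add — endpoints in different components.
n2–n4 (8): skip — n2 and n4 already connected.
n8–n9 (9): skip — n8 and n9 already connected.
n1–n9 (11): add — endpoints in different components.
n1–n2 (13): skip — n2 and n1 already connected.
n6–n9 (14): skip — n6 and n9 already connected.
n1–n6 (15): skip — n6 and n1 already connected.
n6–n7 (17): add — endpoints in different components.
MST edge set: {n5–n7, n1–n3, n2–n8, n2–n6, n4–n9, n4–n8, n1–n9, n6–n7}.
Of the listed edges, {n1–n9, n4–n8} are in the MST → 2.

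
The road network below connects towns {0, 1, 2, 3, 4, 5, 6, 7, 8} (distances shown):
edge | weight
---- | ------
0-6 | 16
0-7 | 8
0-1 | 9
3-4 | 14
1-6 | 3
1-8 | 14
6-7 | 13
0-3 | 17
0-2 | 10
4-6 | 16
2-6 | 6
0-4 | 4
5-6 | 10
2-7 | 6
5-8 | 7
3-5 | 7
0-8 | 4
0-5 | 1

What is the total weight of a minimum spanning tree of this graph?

39

Kruskal's algorithm — process edges by increasing weight (ties by edge label):
0-5 (1): add — endpoints in different components.
1-6 (3): add — endpoints in different components.
0-4 (4): add — endpoints in different components.
0-8 (4): add — endpoints in different components.
2-6 (6): add — endpoints in different components.
2-7 (6): add — endpoints in different components.
3-5 (7): add — endpoints in different components.
5-8 (7): skip — 5 and 8 already connected.
0-7 (8): add — endpoints in different components.
MST edges: 0-5, 1-6, 0-4, 0-8, 2-6, 2-7, 3-5, 0-7; total weight 1+3+4+4+6+6+7+8 = 39.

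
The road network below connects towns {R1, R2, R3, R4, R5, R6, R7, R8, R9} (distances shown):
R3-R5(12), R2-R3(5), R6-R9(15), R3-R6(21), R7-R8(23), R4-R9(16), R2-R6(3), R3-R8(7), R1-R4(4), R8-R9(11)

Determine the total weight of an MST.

81

Kruskal: consider edges lightest-first.
R2-R6 (3): add — endpoints in different components.
R1-R4 (4): add — endpoints in different components.
R2-R3 (5): add — endpoints in different components.
R3-R8 (7): add — endpoints in different components.
R8-R9 (11): add — endpoints in different components.
R3-R5 (12): add — endpoints in different components.
R6-R9 (15): skip — R6 and R9 already connected.
R4-R9 (16): add — endpoints in different components.
R3-R6 (21): skip — R3 and R6 already connected.
R7-R8 (23): add — endpoints in different components.
MST edges: R2-R6, R1-R4, R2-R3, R3-R8, R8-R9, R3-R5, R4-R9, R7-R8; total weight 3+4+5+7+11+12+16+23 = 81.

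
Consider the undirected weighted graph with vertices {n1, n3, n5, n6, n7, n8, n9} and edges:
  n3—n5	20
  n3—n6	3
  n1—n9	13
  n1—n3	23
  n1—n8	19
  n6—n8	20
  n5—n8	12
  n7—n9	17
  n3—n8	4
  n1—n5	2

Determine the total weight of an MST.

51

Prim, starting at n8.
Step 1: frontier [n3—n8 4, n5—n8 12, n1—n8 19, n6—n8 20] → take n3—n8 (4); add n3.
Step 2: frontier [n3—n6 3, n3—n5 20, n1—n3 23, n5—n8 12, n1—n8 19, n6—n8 20] → take n3—n6 (3); add n6.
Step 3: frontier [n3—n5 20, n1—n3 23, n5—n8 12, n1—n8 19] → take n5—n8 (12); add n5.
Step 4: frontier [n1—n3 23, n1—n5 2, n1—n8 19] → take n1—n5 (2); add n1.
Step 5: frontier [n1—n9 13] → take n1—n9 (13); add n9.
Step 6: frontier [n7—n9 17] → take n7—n9 (17); add n7.
MST edges: n3—n8, n3—n6, n5—n8, n1—n5, n1—n9, n7—n9; total weight 4+3+12+2+13+17 = 51.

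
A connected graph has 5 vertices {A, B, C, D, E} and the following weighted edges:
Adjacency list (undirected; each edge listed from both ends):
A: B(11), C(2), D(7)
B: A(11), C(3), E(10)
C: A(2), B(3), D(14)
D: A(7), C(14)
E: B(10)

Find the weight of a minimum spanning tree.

Prim, starting at D.
Step 1: cheapest edge leaving the tree is A–D (7); add A.
Step 2: cheapest edge leaving the tree is A–C (2); add C.
Step 3: cheapest edge leaving the tree is B–C (3); add B.
Step 4: cheapest edge leaving the tree is B–E (10); add E.
MST edges: A–D, A–C, B–C, B–E; total weight 7+2+3+10 = 22.

22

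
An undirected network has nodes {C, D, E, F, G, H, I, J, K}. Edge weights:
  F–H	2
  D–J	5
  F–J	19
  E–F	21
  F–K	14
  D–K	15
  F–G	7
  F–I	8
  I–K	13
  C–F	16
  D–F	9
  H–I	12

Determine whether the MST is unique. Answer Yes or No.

Yes

Kruskal: consider edges lightest-first.
F–H (2): add — endpoints in different components.
D–J (5): add — endpoints in different components.
F–G (7): add — endpoints in different components.
F–I (8): add — endpoints in different components.
D–F (9): add — endpoints in different components.
H–I (12): skip — H and I already connected.
I–K (13): add — endpoints in different components.
F–K (14): skip — F and K already connected.
D–K (15): skip — D and K already connected.
C–F (16): add — endpoints in different components.
F–J (19): skip — F and J already connected.
E–F (21): add — endpoints in different components.
Every non-tree edge has weight strictly greater than the heaviest edge on the tree path between its endpoints, so the MST is unique.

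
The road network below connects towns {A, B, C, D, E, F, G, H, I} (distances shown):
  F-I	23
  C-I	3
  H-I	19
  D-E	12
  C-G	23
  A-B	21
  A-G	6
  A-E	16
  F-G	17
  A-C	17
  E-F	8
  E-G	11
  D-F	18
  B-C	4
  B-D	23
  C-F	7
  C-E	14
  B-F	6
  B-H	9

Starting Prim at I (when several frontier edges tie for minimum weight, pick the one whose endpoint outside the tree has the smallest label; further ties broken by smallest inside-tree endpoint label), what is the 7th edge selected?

A-G

Prim's algorithm from I:
Step 1: cheapest edge leaving the tree is C-I (3); add C.
Step 2: cheapest edge leaving the tree is B-C (4); add B.
Step 3: cheapest edge leaving the tree is B-F (6); add F.
Step 4: cheapest edge leaving the tree is E-F (8); add E.
Step 5: cheapest edge leaving the tree is B-H (9); add H.
Step 6: cheapest edge leaving the tree is E-G (11); add G.
Step 7: cheapest edge leaving the tree is A-G (6); add A.
Step 8: cheapest edge leaving the tree is D-E (12); add D.
The 7th edge added is A-G.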